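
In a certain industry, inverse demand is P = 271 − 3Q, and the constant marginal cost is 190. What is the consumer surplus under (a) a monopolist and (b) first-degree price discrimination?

Monopoly: CS = 273.375; Perfect PD: CS = 0

A monopolist chooses Q where MR = MC. MR = 271 − 6Q; setting this equal to 190 gives Q = 13.5 and P = 230.5.
CS = ½·(271 − 230.5)·13.5 = 273.375.
A perfectly discriminating monopolist sells every unit with P(Q) ≥ MC(Q), so output equals the competitive quantity Q = 27. Each buyer pays their reservation price, so CS = 0 and the firm captures all surplus.
CS = 0.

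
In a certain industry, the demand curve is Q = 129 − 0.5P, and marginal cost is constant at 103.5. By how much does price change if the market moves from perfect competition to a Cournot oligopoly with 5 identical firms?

Inverting demand: P = 258 − 2Q.
Under competition P = MC = 103.5, so Q = (258 − 103.5)/2 = 77.25.
With 5 symmetric Cournot firms, each firm's FOC gives 258 − 12q = 103.5, so q = 12.875, Q = 5·12.875 = 64.375, and P = 129.25.
Change in price: 129.25 − 103.5 = 25.75.

Price rises by 25.75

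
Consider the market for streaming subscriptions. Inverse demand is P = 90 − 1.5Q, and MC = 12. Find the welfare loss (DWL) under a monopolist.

DWL = 507

Perfect competition: P = MC = 12, so 90 − 1.5Q = 12 and Q = 52.
A monopolist chooses Q where MR = MC. MR = 90 − 3Q; setting this equal to 12 gives Q = 26 and P = 51.
DWL is the triangle between Q = 26 and Q = 52: ½·(52 − 26)·(51 − 12) = 507.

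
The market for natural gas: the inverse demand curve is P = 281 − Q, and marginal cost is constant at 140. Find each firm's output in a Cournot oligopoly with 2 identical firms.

In a 2-firm Cournot equilibrium, symmetry and the first-order condition give q = (281 − 140)/(3) = 47. So Q = 94 and P = 187.

q_i = 47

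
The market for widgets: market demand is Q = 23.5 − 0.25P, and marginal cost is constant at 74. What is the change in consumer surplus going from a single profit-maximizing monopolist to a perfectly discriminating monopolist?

Inverting demand: P = 94 − 4Q.
A monopolist chooses Q where MR = MC. MR = 94 − 8Q; setting this equal to 74 gives Q = 2.5 and P = 84.
CS = ½·(94 − 84)·2.5 = 12.5.
A perfectly discriminating monopolist sells every unit with P(Q) ≥ MC(Q), so output equals the competitive quantity Q = 5. Each buyer pays their reservation price, so CS = 0 and the firm captures all surplus.
CS = 0.
Change in consumer surplus: 0 − 12.5 = −12.5.

CS falls by 12.5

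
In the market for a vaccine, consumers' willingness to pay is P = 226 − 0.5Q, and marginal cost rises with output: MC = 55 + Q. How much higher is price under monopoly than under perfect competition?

P rises by 14.25

Under competition P = MC: 226 − 0.5Q = 55 + Q ⇒ Q = 114, P = 169.
The monopolist equates marginal revenue to marginal cost: 226 − Q = 55 + Q, so Q = 85.5. From demand, P = 183.25.
Change in price: 183.25 − 169 = 14.25.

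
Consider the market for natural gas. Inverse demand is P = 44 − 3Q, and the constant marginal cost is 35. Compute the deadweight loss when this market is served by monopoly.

DWL = 3.375

Competitive firms price at marginal cost: P = 35, giving Q = 3.
Monopoly sets MR = MC: 44 − 6Q = 35 ⇒ Q = 1.5, P = 44 − 3·1.5 = 39.5.
DWL is the triangle between Q = 1.5 and Q = 3: ½·(3 − 1.5)·(39.5 − 35) = 3.375.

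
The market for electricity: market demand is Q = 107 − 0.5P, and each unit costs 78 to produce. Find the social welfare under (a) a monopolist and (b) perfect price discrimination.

Monopoly: TS = 3468; Perfect PD: TS = 4624

Inverting demand: P = 214 − 2Q.
A monopolist chooses Q where MR = MC. MR = 214 − 4Q; setting this equal to 78 gives Q = 34 and P = 146.
CS = ½·(214 − 146)·34 = 1156; PS = (146 − 78)·34 = 2312; TS = 3468.
A perfectly discriminating monopolist sells every unit with P(Q) ≥ MC(Q), so output equals the competitive quantity Q = 68. Each buyer pays their reservation price, so CS = 0 and the firm captures all surplus.
TS = 4624 (equal to competitive TS).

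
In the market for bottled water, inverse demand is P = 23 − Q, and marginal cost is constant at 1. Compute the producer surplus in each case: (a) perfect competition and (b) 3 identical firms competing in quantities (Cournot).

Perfect competition: P = MC = 1, so 23 − Q = 1 and Q = 22.
PS = (1 − 1)·22 = 0.
With 3 symmetric Cournot firms, each firm's FOC gives 23 − 4q = 1, so q = 5.5, Q = 3·5.5 = 16.5, and P = 6.5.
PS = (6.5 − 1)·16.5 = 90.75.

Competition: PS = 0; Cournot: PS = 90.75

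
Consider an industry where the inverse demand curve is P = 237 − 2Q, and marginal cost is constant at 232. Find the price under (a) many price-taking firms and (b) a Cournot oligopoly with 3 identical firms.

Under competition P = MC = 232, so Q = (237 − 232)/2 = 2.5.
Cournot with 3 identical firms: the symmetric best-response condition is 237 − 8q = 232. Each firm produces q = 0.625, total output Q = 1.875, price P = 233.25.

Competition: P = 232; Cournot: P = 233.25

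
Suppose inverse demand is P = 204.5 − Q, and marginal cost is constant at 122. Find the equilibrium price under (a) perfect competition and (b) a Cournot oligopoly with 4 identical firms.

Under competition P = MC = 122, so Q = (204.5 − 122)/1 = 82.5.
Cournot with 4 identical firms: the symmetric best-response condition is 204.5 − 5q = 122. Each firm produces q = 16.5, total output Q = 66, price P = 138.5.

Competition: P = 122; Cournot: P = 138.5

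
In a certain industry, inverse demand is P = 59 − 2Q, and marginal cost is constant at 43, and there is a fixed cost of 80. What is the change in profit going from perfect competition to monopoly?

Under competition P = MC = 43, so Q = (59 − 43)/2 = 8.
Profit = (43 − 43)·8 − 80 = −80.
A monopolist chooses Q where MR = MC. MR = 59 − 4Q; setting this equal to 43 gives Q = 4 and P = 51.
Profit = (51 − 43)·4 − 80 = −48.
Change in profit: −48 − −80 = 32.

Profit rises by 32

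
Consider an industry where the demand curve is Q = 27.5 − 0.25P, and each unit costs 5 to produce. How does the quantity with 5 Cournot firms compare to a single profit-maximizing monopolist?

Cournot: Q = 21.875; Monopoly: Q = 13.125

Inverting demand: P = 110 − 4Q.
In a 5-firm Cournot equilibrium, symmetry and the first-order condition give q = (110 − 5)/(24) = 4.375. So Q = 21.875 and P = 22.5.
The monopolist equates marginal revenue to marginal cost: 110 − 8Q = 5, so Q = 13.125. From demand, P = 57.5.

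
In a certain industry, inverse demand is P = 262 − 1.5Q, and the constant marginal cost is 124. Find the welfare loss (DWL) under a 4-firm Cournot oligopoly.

DWL = 253.92

Perfect competition: P = MC = 124, so 262 − 1.5Q = 124 and Q = 92.
With 4 symmetric Cournot firms, each firm's FOC gives 262 − 7.5q = 124, so q = 18.4, Q = 4·18.4 = 73.6, and P = 151.6.
DWL is the triangle between Q = 73.6 and Q = 92: ½·(92 − 73.6)·(151.6 − 124) = 253.92.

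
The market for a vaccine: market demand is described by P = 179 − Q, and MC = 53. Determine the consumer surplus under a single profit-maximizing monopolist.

CS = 1984.5

Monopoly sets MR = MC: 179 − 2Q = 53 ⇒ Q = 63, P = 179 − 63 = 116.
CS = ½·(179 − 116)·63 = 1984.5.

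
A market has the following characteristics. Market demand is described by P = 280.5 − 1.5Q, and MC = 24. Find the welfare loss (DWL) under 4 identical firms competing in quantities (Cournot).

Competitive firms price at marginal cost: P = 24, giving Q = 171.
Cournot with 4 identical firms: the symmetric best-response condition is 280.5 − 7.5q = 24. Each firm produces q = 34.2, total output Q = 136.8, price P = 75.3.
DWL is the triangle between Q = 136.8 and Q = 171: ½·(171 − 136.8)·(75.3 − 24) = 877.23.

DWL = 877.23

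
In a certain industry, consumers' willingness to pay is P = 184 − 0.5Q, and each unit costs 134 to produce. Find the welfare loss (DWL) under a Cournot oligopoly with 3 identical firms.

DWL = 156.25

Under competition P = MC = 134, so Q = (184 − 134)/0.5 = 100.
In a 3-firm Cournot equilibrium, symmetry and the first-order condition give q = (184 − 134)/(2) = 25. So Q = 75 and P = 146.5.
DWL is the triangle between Q = 75 and Q = 100: ½·(100 − 75)·(146.5 − 134) = 156.25.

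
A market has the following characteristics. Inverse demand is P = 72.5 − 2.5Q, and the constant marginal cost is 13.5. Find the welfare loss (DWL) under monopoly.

Perfect competition: P = MC = 13.5, so 72.5 − 2.5Q = 13.5 and Q = 23.6.
The monopolist equates marginal revenue to marginal cost: 72.5 − 5Q = 13.5, so Q = 11.8. From demand, P = 43.
DWL is the triangle between Q = 11.8 and Q = 23.6: ½·(23.6 − 11.8)·(43 − 13.5) = 174.05.

DWL = 174.05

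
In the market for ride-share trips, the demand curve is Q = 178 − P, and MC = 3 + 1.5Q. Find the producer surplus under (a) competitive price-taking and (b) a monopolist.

Inverting demand: P = 178 − Q.
Competitive equilibrium sets price equal to marginal cost: 178 − Q = 3 + 1.5Q, so Q = 70 and P = 108.
PS = P·Q − VC(Q) = 108·70 − (3·70 + ½·1.5·70²) = 3675.
A monopolist chooses Q where MR = MC. MR = 178 − 2Q; setting this equal to 3 + 1.5Q gives Q = 50 and P = 128.
PS = P·Q − VC(Q) = 128·50 − (3·50 + ½·1.5·50²) = 4375.

Competition: PS = 3675; Monopoly: PS = 4375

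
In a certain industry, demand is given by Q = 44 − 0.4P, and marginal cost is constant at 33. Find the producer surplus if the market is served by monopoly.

Inverting demand: P = 110 − 2.5Q.
The monopolist equates marginal revenue to marginal cost: 110 − 5Q = 33, so Q = 15.4. From demand, P = 71.5.
PS = (71.5 − 33)·15.4 = 592.9.

PS = 592.9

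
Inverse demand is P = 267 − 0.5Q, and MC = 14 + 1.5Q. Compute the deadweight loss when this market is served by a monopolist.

DWL = 640.09

Competitive equilibrium sets price equal to marginal cost: 267 − 0.5Q = 14 + 1.5Q, so Q = 126.5 and P = 203.75.
A monopolist chooses Q where MR = MC. MR = 267 − Q; setting this equal to 14 + 1.5Q gives Q = 101.2 and P = 216.4.
CS = ½·(267 − 203.75)·126.5 = 64009/16; PS = (203.75·126.5 − 14·126.5 − ½·1.5·126.5²) = 192027/16; TS = 16002.25.
CS = ½·(267 − 216.4)·101.2 = 2560.36; PS = (216.4·101.2 − 14·101.2 − ½·1.5·101.2²) = 12801.8; TS = 15362.16.
DWL = 16002.25 − 15362.16 = 640.09.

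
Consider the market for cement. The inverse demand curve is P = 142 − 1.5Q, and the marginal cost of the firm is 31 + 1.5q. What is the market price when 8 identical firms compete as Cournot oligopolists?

P = 53.2

Cournot with 8 identical firms: the symmetric best-response condition is 142 − 13.5q = 31 + 1.5q. Each firm produces q = 7.4, total output Q = 59.2, price P = 53.2.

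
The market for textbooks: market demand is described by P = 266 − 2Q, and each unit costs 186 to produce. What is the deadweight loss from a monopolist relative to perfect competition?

Perfect competition: P = MC = 186, so 266 − 2Q = 186 and Q = 40.
A monopolist chooses Q where MR = MC. MR = 266 − 4Q; setting this equal to 186 gives Q = 20 and P = 226.
DWL is the triangle between Q = 20 and Q = 40: ½·(40 − 20)·(226 − 186) = 400.

DWL = 400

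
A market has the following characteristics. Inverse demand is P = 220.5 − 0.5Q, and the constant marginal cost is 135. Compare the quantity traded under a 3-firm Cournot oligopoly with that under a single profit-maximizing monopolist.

Cournot: Q = 128.25; Monopoly: Q = 85.5

In a 3-firm Cournot equilibrium, symmetry and the first-order condition give q = (220.5 − 135)/(2) = 42.75. So Q = 128.25 and P = 156.375.
The monopolist equates marginal revenue to marginal cost: 220.5 − Q = 135, so Q = 85.5. From demand, P = 177.75.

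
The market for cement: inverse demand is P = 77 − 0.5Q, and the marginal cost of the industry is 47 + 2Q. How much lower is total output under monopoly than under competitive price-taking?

Q falls by 2

Competitive equilibrium sets price equal to marginal cost: 77 − 0.5Q = 47 + 2Q, so Q = 12 and P = 71.
A monopolist chooses Q where MR = MC. MR = 77 − Q; setting this equal to 47 + 2Q gives Q = 10 and P = 72.
Change in total output: 10 − 12 = −2.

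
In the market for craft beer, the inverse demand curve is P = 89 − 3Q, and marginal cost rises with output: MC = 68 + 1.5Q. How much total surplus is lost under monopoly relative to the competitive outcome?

DWL = 7.84

Competitive equilibrium sets price equal to marginal cost: 89 − 3Q = 68 + 1.5Q, so Q = 14/3 and P = 75.
The monopolist equates marginal revenue to marginal cost: 89 − 6Q = 68 + 1.5Q, so Q = 2.8. From demand, P = 80.6.
CS = ½·(89 − 75)·14/3 = 98/3; PS = (75·14/3 − 68·14/3 − ½·1.5·(14/3)²) = 49/3; TS = 49.
CS = ½·(89 − 80.6)·2.8 = 11.76; PS = (80.6·2.8 − 68·2.8 − ½·1.5·2.8²) = 29.4; TS = 41.16.
DWL = 49 − 41.16 = 7.84.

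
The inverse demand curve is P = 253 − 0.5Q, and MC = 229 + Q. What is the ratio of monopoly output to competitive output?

Q_m/Q_c = 0.75

The monopolist equates marginal revenue to marginal cost: 253 − Q = 229 + Q, so Q = 12. From demand, P = 247.
Competitive equilibrium sets price equal to marginal cost: 253 − 0.5Q = 229 + Q, so Q = 16 and P = 245.
Ratio Q_m/Q_c = 12/16 = 0.75.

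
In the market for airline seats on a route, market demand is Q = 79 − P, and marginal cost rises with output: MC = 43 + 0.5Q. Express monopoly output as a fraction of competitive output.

Inverting demand: P = 79 − Q.
The monopolist equates marginal revenue to marginal cost: 79 − 2Q = 43 + 0.5Q, so Q = 14.4. From demand, P = 64.6.
Under competition P = MC: 79 − Q = 43 + 0.5Q ⇒ Q = 24, P = 55.
Ratio Q_m/Q_c = 14.4/24 = 0.6.

Q_m/Q_c = 0.6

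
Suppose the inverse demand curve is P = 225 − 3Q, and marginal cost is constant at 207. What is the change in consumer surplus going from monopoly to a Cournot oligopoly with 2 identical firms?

Monopoly sets MR = MC: 225 − 6Q = 207 ⇒ Q = 3, P = 225 − 3·3 = 216.
CS = ½·(225 − 216)·3 = 13.5.
With 2 symmetric Cournot firms, each firm's FOC gives 225 − 9q = 207, so q = 2, Q = 2·2 = 4, and P = 213.
CS = ½·(225 − 213)·4 = 24.
Change in consumer surplus: 24 − 13.5 = 10.5.

Consumer surplus rises by 10.5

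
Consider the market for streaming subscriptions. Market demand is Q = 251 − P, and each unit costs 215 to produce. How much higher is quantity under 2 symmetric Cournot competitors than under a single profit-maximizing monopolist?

Inverting demand: P = 251 − Q.
A monopolist chooses Q where MR = MC. MR = 251 − 2Q; setting this equal to 215 gives Q = 18 and P = 233.
With 2 symmetric Cournot firms, each firm's FOC gives 251 − 3q = 215, so q = 12, Q = 2·12 = 24, and P = 227.
Change in quantity: 24 − 18 = 6.

Quantity rises by 6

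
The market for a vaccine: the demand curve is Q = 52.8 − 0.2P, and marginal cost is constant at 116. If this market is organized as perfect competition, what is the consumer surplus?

CS = 2190.4

Inverting demand: P = 264 − 5Q.
Under competition P = MC = 116, so Q = (264 − 116)/5 = 29.6.
CS = ½·(264 − 116)·29.6 = 2190.4.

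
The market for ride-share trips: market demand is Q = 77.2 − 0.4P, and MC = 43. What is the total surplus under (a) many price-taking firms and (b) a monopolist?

Competition: TS = 4500; Monopoly: TS = 3375

Inverting demand: P = 193 − 2.5Q.
Perfect competition: P = MC = 43, so 193 − 2.5Q = 43 and Q = 60.
CS = ½·(193 − 43)·60 = 4500; PS = (43 − 43)·60 = 0; TS = 4500.
Monopoly sets MR = MC: 193 − 5Q = 43 ⇒ Q = 30, P = 193 − 2.5·30 = 118.
CS = ½·(193 − 118)·30 = 1125; PS = (118 − 43)·30 = 2250; TS = 3375.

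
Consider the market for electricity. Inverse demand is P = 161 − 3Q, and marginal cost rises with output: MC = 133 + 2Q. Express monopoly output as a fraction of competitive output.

A monopolist chooses Q where MR = MC. MR = 161 − 6Q; setting this equal to 133 + 2Q gives Q = 3.5 and P = 150.5.
Under competition P = MC: 161 − 3Q = 133 + 2Q ⇒ Q = 5.6, P = 144.2.
Ratio Q_m/Q_c = 3.5/5.6 = 0.625.

Q_m/Q_c = 0.625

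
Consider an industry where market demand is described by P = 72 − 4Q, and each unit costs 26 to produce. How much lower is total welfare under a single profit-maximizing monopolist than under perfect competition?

Competitive firms price at marginal cost: P = 26, giving Q = 11.5.
CS = ½·(72 − 26)·11.5 = 264.5; PS = (26 − 26)·11.5 = 0; TS = 264.5.
A monopolist chooses Q where MR = MC. MR = 72 − 8Q; setting this equal to 26 gives Q = 5.75 and P = 49.
CS = ½·(72 − 49)·5.75 = 66.125; PS = (49 − 26)·5.75 = 132.25; TS = 198.375.
Change in total welfare: 198.375 − 264.5 = −66.125.

Total welfare falls by 66.125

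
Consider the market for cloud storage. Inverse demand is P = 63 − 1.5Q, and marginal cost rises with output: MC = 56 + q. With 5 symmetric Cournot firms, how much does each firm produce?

With 5 symmetric Cournot firms, each firm's FOC gives 63 − 9q = 56 + q, so q = 0.7, Q = 5·0.7 = 3.5, and P = 57.75.

q_i = 0.7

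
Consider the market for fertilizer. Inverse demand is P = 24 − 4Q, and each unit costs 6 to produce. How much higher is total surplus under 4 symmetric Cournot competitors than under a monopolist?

Total surplus rises by 8.505

Monopoly sets MR = MC: 24 − 8Q = 6 ⇒ Q = 2.25, P = 24 − 4·2.25 = 15.
CS = ½·(24 − 15)·2.25 = 10.125; PS = (15 − 6)·2.25 = 20.25; TS = 30.375.
In a 4-firm Cournot equilibrium, symmetry and the first-order condition give q = (24 − 6)/(20) = 0.9. So Q = 3.6 and P = 9.6.
CS = ½·(24 − 9.6)·3.6 = 25.92; PS = (9.6 − 6)·3.6 = 12.96; TS = 38.88.
Change in total surplus: 38.88 − 30.375 = 8.505.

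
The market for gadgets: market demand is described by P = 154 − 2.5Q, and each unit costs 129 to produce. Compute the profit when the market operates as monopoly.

The monopolist equates marginal revenue to marginal cost: 154 − 5Q = 129, so Q = 5. From demand, P = 141.5.
Profit = (141.5 − 129)·5 = 62.5.

Profit = 62.5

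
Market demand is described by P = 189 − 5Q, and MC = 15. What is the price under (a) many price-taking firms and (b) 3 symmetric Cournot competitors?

Competitive firms price at marginal cost: P = 15, giving Q = 34.8.
In a 3-firm Cournot equilibrium, symmetry and the first-order condition give q = (189 − 15)/(20) = 8.7. So Q = 26.1 and P = 58.5.

Competition: P = 15; Cournot: P = 58.5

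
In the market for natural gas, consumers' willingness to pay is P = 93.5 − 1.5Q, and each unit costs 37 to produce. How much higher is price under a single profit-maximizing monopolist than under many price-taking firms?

Competitive firms price at marginal cost: P = 37, giving Q = 113/3.
Monopoly sets MR = MC: 93.5 − 3Q = 37 ⇒ Q = 113/6, P = 93.5 − 1.5·113/6 = 65.25.
Change in price: 65.25 − 37 = 28.25.

Price rises by 28.25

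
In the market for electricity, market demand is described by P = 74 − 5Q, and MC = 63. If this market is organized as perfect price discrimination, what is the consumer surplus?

CS = 0

Under first-degree price discrimination the firm charges each unit its demand price and produces up to where P = MC, i.e. Q = 2.2. Consumer surplus is zero; producer surplus equals total surplus.
CS = 0.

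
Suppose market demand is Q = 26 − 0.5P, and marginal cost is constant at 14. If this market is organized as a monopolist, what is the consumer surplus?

CS = 90.25

Inverting demand: P = 52 − 2Q.
A monopolist chooses Q where MR = MC. MR = 52 − 4Q; setting this equal to 14 gives Q = 9.5 and P = 33.
CS = ½·(52 − 33)·9.5 = 90.25.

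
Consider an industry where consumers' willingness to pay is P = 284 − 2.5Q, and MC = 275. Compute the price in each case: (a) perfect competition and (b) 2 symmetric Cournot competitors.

Under competition P = MC = 275, so Q = (284 − 275)/2.5 = 3.6.
With 2 symmetric Cournot firms, each firm's FOC gives 284 − 7.5q = 275, so q = 1.2, Q = 2·1.2 = 2.4, and P = 278.

Competition: P = 275; Cournot: P = 278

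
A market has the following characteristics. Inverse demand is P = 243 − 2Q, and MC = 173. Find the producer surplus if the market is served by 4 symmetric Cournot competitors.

PS = 392

In a 4-firm Cournot equilibrium, symmetry and the first-order condition give q = (243 − 173)/(10) = 7. So Q = 28 and P = 187.
PS = (187 − 173)·28 = 392.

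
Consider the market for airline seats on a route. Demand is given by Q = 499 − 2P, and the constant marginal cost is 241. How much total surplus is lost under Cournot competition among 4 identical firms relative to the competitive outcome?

DWL = 2.89

Inverting demand: P = 249.5 − 0.5Q.
Perfect competition: P = MC = 241, so 249.5 − 0.5Q = 241 and Q = 17.
In a 4-firm Cournot equilibrium, symmetry and the first-order condition give q = (249.5 − 241)/(2.5) = 3.4. So Q = 13.6 and P = 242.7.
DWL is the triangle between Q = 13.6 and Q = 17: ½·(17 − 13.6)·(242.7 − 241) = 2.89.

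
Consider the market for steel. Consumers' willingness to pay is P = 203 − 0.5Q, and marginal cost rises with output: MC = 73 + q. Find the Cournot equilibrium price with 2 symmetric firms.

P = 151

In a 2-firm Cournot equilibrium, symmetry and the first-order condition give q = (203 − 73)/(2.5) = 52. So Q = 104 and P = 151.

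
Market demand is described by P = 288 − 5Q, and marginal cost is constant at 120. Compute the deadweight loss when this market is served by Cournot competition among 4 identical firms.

Competitive firms price at marginal cost: P = 120, giving Q = 33.6.
Cournot with 4 identical firms: the symmetric best-response condition is 288 − 25q = 120. Each firm produces q = 6.72, total output Q = 26.88, price P = 153.6.
DWL is the triangle between Q = 26.88 and Q = 33.6: ½·(33.6 − 26.88)·(153.6 − 120) = 112.896.

DWL = 112.896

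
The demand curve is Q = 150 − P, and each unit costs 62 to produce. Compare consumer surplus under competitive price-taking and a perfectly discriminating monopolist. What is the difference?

Consumer surplus falls by 3872

Inverting demand: P = 150 − Q.
Perfect competition: P = MC = 62, so 150 − Q = 62 and Q = 88.
CS = ½·(150 − 62)·88 = 3872.
A perfectly discriminating monopolist sells every unit with P(Q) ≥ MC(Q), so output equals the competitive quantity Q = 88. Each buyer pays their reservation price, so CS = 0 and the firm captures all surplus.
CS = 0.
Change in consumer surplus: 0 − 3872 = −3872.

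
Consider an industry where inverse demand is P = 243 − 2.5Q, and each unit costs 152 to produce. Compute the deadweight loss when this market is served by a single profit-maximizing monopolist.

DWL = 414.05

Under competition P = MC = 152, so Q = (243 − 152)/2.5 = 36.4.
Monopoly sets MR = MC: 243 − 5Q = 152 ⇒ Q = 18.2, P = 243 − 2.5·18.2 = 197.5.
DWL is the triangle between Q = 18.2 and Q = 36.4: ½·(36.4 − 18.2)·(197.5 − 152) = 414.05.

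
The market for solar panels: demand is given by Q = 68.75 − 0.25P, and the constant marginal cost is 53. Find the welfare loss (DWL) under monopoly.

DWL = 1540.125

Inverting demand: P = 275 − 4Q.
Under competition P = MC = 53, so Q = (275 − 53)/4 = 55.5.
A monopolist chooses Q where MR = MC. MR = 275 − 8Q; setting this equal to 53 gives Q = 27.75 and P = 164.
DWL is the triangle between Q = 27.75 and Q = 55.5: ½·(55.5 − 27.75)·(164 − 53) = 1540.125.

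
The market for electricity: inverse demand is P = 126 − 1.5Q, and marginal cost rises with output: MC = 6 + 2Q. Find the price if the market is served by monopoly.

The monopolist equates marginal revenue to marginal cost: 126 − 3Q = 6 + 2Q, so Q = 24. From demand, P = 90.

P = 90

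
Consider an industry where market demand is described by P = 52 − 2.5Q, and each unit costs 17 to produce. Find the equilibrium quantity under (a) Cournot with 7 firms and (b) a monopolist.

Cournot: Q = 12.25; Monopoly: Q = 7

With 7 symmetric Cournot firms, each firm's FOC gives 52 − 20q = 17, so q = 1.75, Q = 7·1.75 = 12.25, and P = 21.375.
Monopoly sets MR = MC: 52 − 5Q = 17 ⇒ Q = 7, P = 52 − 2.5·7 = 34.5.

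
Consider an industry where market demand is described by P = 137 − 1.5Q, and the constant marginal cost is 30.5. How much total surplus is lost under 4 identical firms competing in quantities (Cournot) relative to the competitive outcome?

DWL = 151.23

Perfect competition: P = MC = 30.5, so 137 − 1.5Q = 30.5 and Q = 71.
Cournot with 4 identical firms: the symmetric best-response condition is 137 − 7.5q = 30.5. Each firm produces q = 14.2, total output Q = 56.8, price P = 51.8.
DWL is the triangle between Q = 56.8 and Q = 71: ½·(71 − 56.8)·(51.8 − 30.5) = 151.23.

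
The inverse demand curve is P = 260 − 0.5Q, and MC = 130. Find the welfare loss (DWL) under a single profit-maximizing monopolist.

DWL = 4225

Under competition P = MC = 130, so Q = (260 − 130)/0.5 = 260.
A monopolist chooses Q where MR = MC. MR = 260 − Q; setting this equal to 130 gives Q = 130 and P = 195.
DWL is the triangle between Q = 130 and Q = 260: ½·(260 − 130)·(195 − 130) = 4225.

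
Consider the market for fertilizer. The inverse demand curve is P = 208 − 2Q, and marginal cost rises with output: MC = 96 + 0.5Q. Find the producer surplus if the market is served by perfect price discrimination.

A perfectly discriminating monopolist sells every unit with P(Q) ≥ MC(Q), so output equals the competitive quantity Q = 44.8. Each buyer pays their reservation price, so CS = 0 and the firm captures all surplus.
PS = ½·(208 − 96)·44.8 = 2508.8.

PS = 2508.8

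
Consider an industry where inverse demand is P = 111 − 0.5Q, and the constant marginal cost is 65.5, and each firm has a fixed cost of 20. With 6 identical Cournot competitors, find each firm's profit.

π_i = 64.5

Cournot with 6 identical firms: the symmetric best-response condition is 111 − 3.5q = 65.5. Each firm produces q = 13, total output Q = 78, price P = 72.
Each firm's profit = (72 − 65.5)·13 − 20 = 64.5.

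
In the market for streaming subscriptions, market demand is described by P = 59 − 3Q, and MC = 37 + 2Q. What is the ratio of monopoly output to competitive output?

Monopoly sets MR = MC: 59 − 6Q = 37 + 2Q ⇒ Q = 2.75, P = 59 − 3·2.75 = 50.75.
Under competition P = MC: 59 − 3Q = 37 + 2Q ⇒ Q = 4.4, P = 45.8.
Ratio Q_m/Q_c = 2.75/4.4 = 0.625.

Q_m/Q_c = 0.625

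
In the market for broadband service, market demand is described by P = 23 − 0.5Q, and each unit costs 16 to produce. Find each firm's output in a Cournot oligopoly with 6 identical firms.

Cournot with 6 identical firms: the symmetric best-response condition is 23 − 3.5q = 16. Each firm produces q = 2, total output Q = 12, price P = 17.

q_i = 2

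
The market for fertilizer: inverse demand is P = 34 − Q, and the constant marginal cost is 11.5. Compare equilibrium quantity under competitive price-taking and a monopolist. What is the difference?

Q falls by 11.25

Under competition P = MC = 11.5, so Q = (34 − 11.5)/1 = 22.5.
A monopolist chooses Q where MR = MC. MR = 34 − 2Q; setting this equal to 11.5 gives Q = 11.25 and P = 22.75.
Change in equilibrium quantity: 11.25 − 22.5 = −11.25.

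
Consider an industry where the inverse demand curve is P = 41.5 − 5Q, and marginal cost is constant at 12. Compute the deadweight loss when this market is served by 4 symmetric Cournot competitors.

Perfect competition: P = MC = 12, so 41.5 − 5Q = 12 and Q = 5.9.
In a 4-firm Cournot equilibrium, symmetry and the first-order condition give q = (41.5 − 12)/(25) = 1.18. So Q = 4.72 and P = 17.9.
DWL is the triangle between Q = 4.72 and Q = 5.9: ½·(5.9 − 4.72)·(17.9 − 12) = 3.481.

DWL = 3.481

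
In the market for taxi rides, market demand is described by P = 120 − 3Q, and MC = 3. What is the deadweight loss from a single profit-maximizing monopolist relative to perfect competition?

Under competition P = MC = 3, so Q = (120 − 3)/3 = 39.
Monopoly sets MR = MC: 120 − 6Q = 3 ⇒ Q = 19.5, P = 120 − 3·19.5 = 61.5.
DWL is the triangle between Q = 19.5 and Q = 39: ½·(39 − 19.5)·(61.5 − 3) = 570.375.

DWL = 570.375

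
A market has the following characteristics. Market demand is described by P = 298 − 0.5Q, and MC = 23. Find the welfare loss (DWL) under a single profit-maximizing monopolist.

DWL = 18906.25

Under competition P = MC = 23, so Q = (298 − 23)/0.5 = 550.
The monopolist equates marginal revenue to marginal cost: 298 − Q = 23, so Q = 275. From demand, P = 160.5.
DWL is the triangle between Q = 275 and Q = 550: ½·(550 − 275)·(160.5 − 23) = 18906.25.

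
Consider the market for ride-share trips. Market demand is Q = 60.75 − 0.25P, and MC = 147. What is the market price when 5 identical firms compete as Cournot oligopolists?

P = 163

Inverting demand: P = 243 − 4Q.
With 5 symmetric Cournot firms, each firm's FOC gives 243 − 24q = 147, so q = 4, Q = 5·4 = 20, and P = 163.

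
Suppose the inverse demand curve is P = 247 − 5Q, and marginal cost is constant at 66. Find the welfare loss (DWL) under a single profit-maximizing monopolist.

DWL = 819.025

Perfect competition: P = MC = 66, so 247 − 5Q = 66 and Q = 36.2.
Monopoly sets MR = MC: 247 − 10Q = 66 ⇒ Q = 18.1, P = 247 − 5·18.1 = 156.5.
DWL is the triangle between Q = 18.1 and Q = 36.2: ½·(36.2 − 18.1)·(156.5 − 66) = 819.025.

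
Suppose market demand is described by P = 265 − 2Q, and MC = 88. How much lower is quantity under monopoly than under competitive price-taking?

Quantity falls by 44.25

Competitive firms price at marginal cost: P = 88, giving Q = 88.5.
The monopolist equates marginal revenue to marginal cost: 265 − 4Q = 88, so Q = 44.25. From demand, P = 176.5.
Change in quantity: 44.25 − 88.5 = −44.25.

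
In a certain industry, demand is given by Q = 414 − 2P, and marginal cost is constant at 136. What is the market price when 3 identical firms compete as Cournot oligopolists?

Inverting demand: P = 207 − 0.5Q.
In a 3-firm Cournot equilibrium, symmetry and the first-order condition give q = (207 − 136)/(2) = 35.5. So Q = 106.5 and P = 153.75.

P = 153.75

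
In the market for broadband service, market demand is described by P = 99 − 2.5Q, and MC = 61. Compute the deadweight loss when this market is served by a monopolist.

Perfect competition: P = MC = 61, so 99 − 2.5Q = 61 and Q = 15.2.
Monopoly sets MR = MC: 99 − 5Q = 61 ⇒ Q = 7.6, P = 99 − 2.5·7.6 = 80.
DWL is the triangle between Q = 7.6 and Q = 15.2: ½·(15.2 − 7.6)·(80 − 61) = 72.2.

DWL = 72.2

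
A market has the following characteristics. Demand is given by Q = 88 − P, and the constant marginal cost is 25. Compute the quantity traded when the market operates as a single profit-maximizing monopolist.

Inverting demand: P = 88 − Q.
Monopoly sets MR = MC: 88 − 2Q = 25 ⇒ Q = 31.5, P = 88 − 31.5 = 56.5.

Q = 31.5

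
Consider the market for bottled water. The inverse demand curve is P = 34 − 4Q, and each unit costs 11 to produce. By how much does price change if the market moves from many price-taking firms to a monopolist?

P rises by 11.5

Perfect competition: P = MC = 11, so 34 − 4Q = 11 and Q = 5.75.
Monopoly sets MR = MC: 34 − 8Q = 11 ⇒ Q = 2.875, P = 34 − 4·2.875 = 22.5.
Change in price: 22.5 − 11 = 11.5.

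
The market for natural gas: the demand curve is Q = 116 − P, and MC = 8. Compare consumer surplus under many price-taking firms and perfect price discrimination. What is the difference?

Inverting demand: P = 116 − Q.
Under competition P = MC = 8, so Q = (116 − 8)/1 = 108.
CS = ½·(116 − 8)·108 = 5832.
With perfect price discrimination, output is the efficient level Q = 108 (where demand meets MC), but every buyer pays their willingness to pay: CS = 0 and PS = total surplus.
CS = 0.
Change in consumer surplus: 0 − 5832 = −5832.

Consumer surplus falls by 5832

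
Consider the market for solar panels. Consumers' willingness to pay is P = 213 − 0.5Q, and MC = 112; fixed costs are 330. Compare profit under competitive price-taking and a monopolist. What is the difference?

Profit rises by 5100.5

Under competition P = MC = 112, so Q = (213 − 112)/0.5 = 202.
Profit = (112 − 112)·202 − 330 = −330.
Monopoly sets MR = MC: 213 − Q = 112 ⇒ Q = 101, P = 213 − 0.5·101 = 162.5.
Profit = (162.5 − 112)·101 − 330 = 4770.5.
Change in profit: 4770.5 − −330 = 5100.5.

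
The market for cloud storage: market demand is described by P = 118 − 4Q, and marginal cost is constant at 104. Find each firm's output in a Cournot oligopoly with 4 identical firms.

q_i = 0.7

In a 4-firm Cournot equilibrium, symmetry and the first-order condition give q = (118 − 104)/(20) = 0.7. So Q = 2.8 and P = 106.8.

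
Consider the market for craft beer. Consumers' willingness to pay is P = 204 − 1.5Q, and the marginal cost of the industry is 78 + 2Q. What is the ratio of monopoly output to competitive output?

Q_m/Q_c = 0.7

The monopolist equates marginal revenue to marginal cost: 204 − 3Q = 78 + 2Q, so Q = 25.2. From demand, P = 166.2.
Under competition P = MC: 204 − 1.5Q = 78 + 2Q ⇒ Q = 36, P = 150.
Ratio Q_m/Q_c = 25.2/36 = 0.7.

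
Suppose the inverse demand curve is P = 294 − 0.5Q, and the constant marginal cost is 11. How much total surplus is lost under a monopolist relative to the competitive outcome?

DWL = 20022.25

Competitive firms price at marginal cost: P = 11, giving Q = 566.
A monopolist chooses Q where MR = MC. MR = 294 − Q; setting this equal to 11 gives Q = 283 and P = 152.5.
DWL is the triangle between Q = 283 and Q = 566: ½·(566 − 283)·(152.5 − 11) = 20022.25.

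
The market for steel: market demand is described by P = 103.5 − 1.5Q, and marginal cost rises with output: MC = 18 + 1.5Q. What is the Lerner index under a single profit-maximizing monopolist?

Lerner index = 0.38

The monopolist equates marginal revenue to marginal cost: 103.5 − 3Q = 18 + 1.5Q, so Q = 19. From demand, P = 75.
Lerner index = (P − MC)/P = (75 − 46.5)/75 = 0.38.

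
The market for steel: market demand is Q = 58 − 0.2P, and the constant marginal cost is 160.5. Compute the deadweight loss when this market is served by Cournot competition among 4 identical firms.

Inverting demand: P = 290 − 5Q.
Perfect competition: P = MC = 160.5, so 290 − 5Q = 160.5 and Q = 25.9.
Cournot with 4 identical firms: the symmetric best-response condition is 290 − 25q = 160.5. Each firm produces q = 5.18, total output Q = 20.72, price P = 186.4.
DWL is the triangle between Q = 20.72 and Q = 25.9: ½·(25.9 − 20.72)·(186.4 − 160.5) = 67.081.

DWL = 67.081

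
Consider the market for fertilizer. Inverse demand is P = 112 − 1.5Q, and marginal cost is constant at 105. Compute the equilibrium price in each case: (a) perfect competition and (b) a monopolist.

Competition: P = 105; Monopoly: P = 108.5

Under competition P = MC = 105, so Q = (112 − 105)/1.5 = 14/3.
The monopolist equates marginal revenue to marginal cost: 112 − 3Q = 105, so Q = 7/3. From demand, P = 108.5.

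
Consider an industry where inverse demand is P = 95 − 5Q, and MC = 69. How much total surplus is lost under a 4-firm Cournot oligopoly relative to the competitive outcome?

Perfect competition: P = MC = 69, so 95 − 5Q = 69 and Q = 5.2.
With 4 symmetric Cournot firms, each firm's FOC gives 95 − 25q = 69, so q = 1.04, Q = 4·1.04 = 4.16, and P = 74.2.
DWL is the triangle between Q = 4.16 and Q = 5.2: ½·(5.2 − 4.16)·(74.2 − 69) = 2.704.

DWL = 2.704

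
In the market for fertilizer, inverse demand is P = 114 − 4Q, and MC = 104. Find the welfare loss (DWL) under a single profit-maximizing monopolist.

DWL = 3.125

Under competition P = MC = 104, so Q = (114 − 104)/4 = 2.5.
The monopolist equates marginal revenue to marginal cost: 114 − 8Q = 104, so Q = 1.25. From demand, P = 109.
DWL is the triangle between Q = 1.25 and Q = 2.5: ½·(2.5 − 1.25)·(109 − 104) = 3.125.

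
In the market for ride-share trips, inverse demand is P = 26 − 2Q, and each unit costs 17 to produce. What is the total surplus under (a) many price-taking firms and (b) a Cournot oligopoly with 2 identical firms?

Under competition P = MC = 17, so Q = (26 − 17)/2 = 4.5.
CS = ½·(26 − 17)·4.5 = 20.25; PS = (17 − 17)·4.5 = 0; TS = 20.25.
With 2 symmetric Cournot firms, each firm's FOC gives 26 − 6q = 17, so q = 1.5, Q = 2·1.5 = 3, and P = 20.
CS = ½·(26 − 20)·3 = 9; PS = (20 − 17)·3 = 9; TS = 18.

Competition: TS = 20.25; Cournot: TS = 18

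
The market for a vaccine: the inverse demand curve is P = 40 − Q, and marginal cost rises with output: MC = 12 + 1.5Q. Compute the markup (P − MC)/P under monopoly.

Lerner index = 0.25

A monopolist chooses Q where MR = MC. MR = 40 − 2Q; setting this equal to 12 + 1.5Q gives Q = 8 and P = 32.
Lerner index = (P − MC)/P = (32 − 24)/32 = 0.25.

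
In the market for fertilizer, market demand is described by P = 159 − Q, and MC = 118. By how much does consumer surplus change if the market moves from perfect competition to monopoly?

Under competition P = MC = 118, so Q = (159 − 118)/1 = 41.
CS = ½·(159 − 118)·41 = 840.5.
Monopoly sets MR = MC: 159 − 2Q = 118 ⇒ Q = 20.5, P = 159 − 20.5 = 138.5.
CS = ½·(159 − 138.5)·20.5 = 210.125.
Change in consumer surplus: 210.125 − 840.5 = −630.375.

Consumer surplus falls by 630.375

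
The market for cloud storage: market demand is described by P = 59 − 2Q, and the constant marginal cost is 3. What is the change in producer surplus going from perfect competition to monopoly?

Competitive firms price at marginal cost: P = 3, giving Q = 28.
PS = (3 − 3)·28 = 0.
The monopolist equates marginal revenue to marginal cost: 59 − 4Q = 3, so Q = 14. From demand, P = 31.
PS = (31 − 3)·14 = 392.
Change in producer surplus: 392 − 0 = 392.

PS rises by 392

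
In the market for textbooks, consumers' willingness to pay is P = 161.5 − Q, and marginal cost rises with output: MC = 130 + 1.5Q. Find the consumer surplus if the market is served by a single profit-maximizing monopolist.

CS = 40.5

Monopoly sets MR = MC: 161.5 − 2Q = 130 + 1.5Q ⇒ Q = 9, P = 161.5 − 9 = 152.5.
CS = ½·(161.5 − 152.5)·9 = 40.5.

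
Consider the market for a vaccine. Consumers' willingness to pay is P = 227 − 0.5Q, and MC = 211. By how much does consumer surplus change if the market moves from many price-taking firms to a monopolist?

CS falls by 192

Under competition P = MC = 211, so Q = (227 − 211)/0.5 = 32.
CS = ½·(227 − 211)·32 = 256.
Monopoly sets MR = MC: 227 − Q = 211 ⇒ Q = 16, P = 227 − 0.5·16 = 219.
CS = ½·(227 − 219)·16 = 64.
Change in consumer surplus: 64 − 256 = −192.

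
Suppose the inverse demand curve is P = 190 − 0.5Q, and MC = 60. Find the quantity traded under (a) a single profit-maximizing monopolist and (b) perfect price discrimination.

Monopoly: Q = 130; Perfect PD: Q = 260

The monopolist equates marginal revenue to marginal cost: 190 − Q = 60, so Q = 130. From demand, P = 125.
Under first-degree price discrimination the firm charges each unit its demand price and produces up to where P = MC, i.e. Q = 260. Consumer surplus is zero; producer surplus equals total surplus.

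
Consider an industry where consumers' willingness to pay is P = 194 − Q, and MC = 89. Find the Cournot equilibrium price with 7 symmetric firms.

In a 7-firm Cournot equilibrium, symmetry and the first-order condition give q = (194 − 89)/(8) = 13.125. So Q = 91.875 and P = 102.125.

P = 102.125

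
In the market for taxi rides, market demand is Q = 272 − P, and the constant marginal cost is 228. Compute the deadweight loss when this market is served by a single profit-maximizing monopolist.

DWL = 242

Inverting demand: P = 272 − Q.
Under competition P = MC = 228, so Q = (272 − 228)/1 = 44.
A monopolist chooses Q where MR = MC. MR = 272 − 2Q; setting this equal to 228 gives Q = 22 and P = 250.
DWL is the triangle between Q = 22 and Q = 44: ½·(44 − 22)·(250 − 228) = 242.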